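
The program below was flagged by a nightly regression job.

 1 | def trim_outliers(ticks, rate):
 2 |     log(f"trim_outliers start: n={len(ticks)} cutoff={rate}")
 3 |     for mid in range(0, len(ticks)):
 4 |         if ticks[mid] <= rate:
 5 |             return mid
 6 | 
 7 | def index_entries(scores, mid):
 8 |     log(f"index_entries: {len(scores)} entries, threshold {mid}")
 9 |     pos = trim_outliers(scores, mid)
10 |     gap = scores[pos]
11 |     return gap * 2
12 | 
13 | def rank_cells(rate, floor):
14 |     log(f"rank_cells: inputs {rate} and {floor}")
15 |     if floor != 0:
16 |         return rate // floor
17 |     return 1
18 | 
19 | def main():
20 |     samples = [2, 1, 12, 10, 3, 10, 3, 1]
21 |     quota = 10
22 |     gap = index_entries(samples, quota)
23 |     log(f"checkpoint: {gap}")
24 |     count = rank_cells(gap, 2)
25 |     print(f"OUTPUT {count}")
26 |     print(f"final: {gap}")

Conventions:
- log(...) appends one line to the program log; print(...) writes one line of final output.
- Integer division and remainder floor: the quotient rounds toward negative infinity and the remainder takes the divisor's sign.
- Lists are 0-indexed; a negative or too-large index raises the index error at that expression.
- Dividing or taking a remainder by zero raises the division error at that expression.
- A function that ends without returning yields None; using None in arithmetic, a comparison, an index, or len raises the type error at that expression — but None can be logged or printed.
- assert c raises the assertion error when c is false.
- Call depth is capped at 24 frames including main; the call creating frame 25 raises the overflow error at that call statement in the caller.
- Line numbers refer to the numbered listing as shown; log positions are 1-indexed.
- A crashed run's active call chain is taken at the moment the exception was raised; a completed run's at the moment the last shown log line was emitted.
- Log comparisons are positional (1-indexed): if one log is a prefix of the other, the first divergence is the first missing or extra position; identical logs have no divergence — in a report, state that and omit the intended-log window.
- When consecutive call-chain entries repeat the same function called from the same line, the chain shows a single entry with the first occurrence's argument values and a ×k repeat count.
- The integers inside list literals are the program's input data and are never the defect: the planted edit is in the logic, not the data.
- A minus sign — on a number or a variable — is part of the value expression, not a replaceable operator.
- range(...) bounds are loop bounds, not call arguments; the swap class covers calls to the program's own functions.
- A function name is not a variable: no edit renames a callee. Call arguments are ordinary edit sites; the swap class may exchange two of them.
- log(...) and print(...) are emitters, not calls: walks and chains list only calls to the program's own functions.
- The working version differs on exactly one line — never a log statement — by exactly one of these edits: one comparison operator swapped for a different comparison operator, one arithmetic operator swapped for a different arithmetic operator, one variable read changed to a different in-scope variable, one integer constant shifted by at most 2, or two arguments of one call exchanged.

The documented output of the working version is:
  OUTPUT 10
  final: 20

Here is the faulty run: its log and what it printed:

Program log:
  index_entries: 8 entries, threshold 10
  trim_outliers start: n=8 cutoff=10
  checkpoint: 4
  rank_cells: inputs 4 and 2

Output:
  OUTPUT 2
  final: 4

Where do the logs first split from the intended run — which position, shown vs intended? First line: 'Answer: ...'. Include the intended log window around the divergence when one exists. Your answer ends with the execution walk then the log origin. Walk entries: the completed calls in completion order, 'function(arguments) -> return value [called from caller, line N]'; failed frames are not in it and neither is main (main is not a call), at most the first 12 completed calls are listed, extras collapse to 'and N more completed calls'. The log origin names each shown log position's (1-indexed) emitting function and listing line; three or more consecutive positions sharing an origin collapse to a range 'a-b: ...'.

Answer: at position 3 the run shows 'checkpoint: 4' where the working version logs 'checkpoint: 20'.
Intended log window:
  1: index_entries: 8 entries, threshold 10
  2: trim_outliers start: n=8 cutoff=10
  3: checkpoint: 20
  4: rank_cells: inputs 20 and 2
Execution walk:
  trim_outliers([2, 1, 12, 10, 3, 10, 3, 1], 10) -> 0  [called from index_entries, line 9]
  index_entries([2, 1, 12, 10, 3, 10, 3, 1], 10) -> 4  [called from main, line 22]
  rank_cells(4, 2) -> 2  [called from main, line 24]
Origin of each log line:
  1: logged in index_entries at line 8
  2: logged in trim_outliers at line 2
  3: logged in main at line 23
  4: logged in rank_cells at line 14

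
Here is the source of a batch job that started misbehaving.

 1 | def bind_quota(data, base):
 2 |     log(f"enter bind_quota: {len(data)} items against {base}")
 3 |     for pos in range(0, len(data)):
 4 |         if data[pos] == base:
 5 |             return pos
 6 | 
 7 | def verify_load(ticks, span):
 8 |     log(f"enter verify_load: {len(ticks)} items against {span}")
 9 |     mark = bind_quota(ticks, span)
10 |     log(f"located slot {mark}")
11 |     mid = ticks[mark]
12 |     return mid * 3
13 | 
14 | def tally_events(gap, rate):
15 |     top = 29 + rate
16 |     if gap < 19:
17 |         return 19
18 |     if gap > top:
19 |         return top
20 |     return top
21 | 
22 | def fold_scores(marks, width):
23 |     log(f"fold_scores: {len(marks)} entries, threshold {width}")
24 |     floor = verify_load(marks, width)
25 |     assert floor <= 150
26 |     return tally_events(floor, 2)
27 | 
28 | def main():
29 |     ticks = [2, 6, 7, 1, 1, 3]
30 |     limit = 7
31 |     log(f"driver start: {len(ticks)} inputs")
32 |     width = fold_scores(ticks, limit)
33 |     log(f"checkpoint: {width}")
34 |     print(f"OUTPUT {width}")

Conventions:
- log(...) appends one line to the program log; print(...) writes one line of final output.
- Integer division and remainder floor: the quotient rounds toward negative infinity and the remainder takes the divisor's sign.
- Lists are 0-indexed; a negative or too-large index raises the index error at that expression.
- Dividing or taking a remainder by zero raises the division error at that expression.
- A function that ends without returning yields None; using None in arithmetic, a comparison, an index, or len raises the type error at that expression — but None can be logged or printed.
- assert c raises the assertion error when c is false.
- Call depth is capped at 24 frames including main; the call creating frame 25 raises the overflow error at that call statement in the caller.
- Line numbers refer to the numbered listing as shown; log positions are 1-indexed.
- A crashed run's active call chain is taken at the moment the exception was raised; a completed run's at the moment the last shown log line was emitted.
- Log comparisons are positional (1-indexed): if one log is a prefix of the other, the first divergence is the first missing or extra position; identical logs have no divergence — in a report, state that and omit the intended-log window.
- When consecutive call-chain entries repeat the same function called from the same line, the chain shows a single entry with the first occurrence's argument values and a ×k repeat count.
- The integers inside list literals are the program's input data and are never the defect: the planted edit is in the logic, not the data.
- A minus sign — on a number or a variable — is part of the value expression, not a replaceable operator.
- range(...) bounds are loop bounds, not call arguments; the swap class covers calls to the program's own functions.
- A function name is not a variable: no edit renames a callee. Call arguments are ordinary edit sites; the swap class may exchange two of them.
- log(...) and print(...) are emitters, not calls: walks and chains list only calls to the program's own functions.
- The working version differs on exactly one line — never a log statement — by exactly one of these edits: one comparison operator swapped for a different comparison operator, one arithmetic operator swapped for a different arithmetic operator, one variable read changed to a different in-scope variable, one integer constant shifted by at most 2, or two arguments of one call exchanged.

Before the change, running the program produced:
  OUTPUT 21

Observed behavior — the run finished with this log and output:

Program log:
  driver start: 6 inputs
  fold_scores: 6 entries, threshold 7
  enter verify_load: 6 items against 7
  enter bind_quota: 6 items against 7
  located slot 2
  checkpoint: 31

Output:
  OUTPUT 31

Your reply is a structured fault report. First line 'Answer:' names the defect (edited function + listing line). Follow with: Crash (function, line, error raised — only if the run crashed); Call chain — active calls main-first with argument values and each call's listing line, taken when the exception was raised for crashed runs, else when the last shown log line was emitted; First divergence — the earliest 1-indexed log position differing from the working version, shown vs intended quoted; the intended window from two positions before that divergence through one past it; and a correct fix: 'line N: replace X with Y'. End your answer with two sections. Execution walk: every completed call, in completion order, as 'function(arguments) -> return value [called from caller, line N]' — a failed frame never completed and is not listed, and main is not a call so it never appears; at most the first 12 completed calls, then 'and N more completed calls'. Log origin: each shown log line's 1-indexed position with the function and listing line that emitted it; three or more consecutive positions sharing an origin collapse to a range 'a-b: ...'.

Answer: the defect is in tally_events at line 20.
Key fact: The earliest visible damage is log position 6 — 'checkpoint: 31' rather than the intended 'checkpoint: 21'.
Call chain: main.
First divergence: position 6 — the shown line 'checkpoint: 31' should read 'checkpoint: 21'.
Intended log window:
  4: enter bind_quota: 6 items against 7
  5: located slot 2
  6: checkpoint: 21
Execution walk:
  bind_quota([2, 6, 7, 1, 1, 3], 7) -> 2  [called from verify_load, line 9]
  verify_load([2, 6, 7, 1, 1, 3], 7) -> 21  [called from fold_scores, line 24]
  tally_events(21, 2) -> 31  [called from fold_scores, line 26]
  fold_scores([2, 6, 7, 1, 1, 3], 7) -> 31  [called from main, line 32]
Log line origins:
  1: from main, line 31
  2: from fold_scores, line 23
  3: from verify_load, line 8
  4: from bind_quota, line 2
  5: from verify_load, line 10
  6: from main, line 33
A correct fix: line 20: replace `top` with `gap`.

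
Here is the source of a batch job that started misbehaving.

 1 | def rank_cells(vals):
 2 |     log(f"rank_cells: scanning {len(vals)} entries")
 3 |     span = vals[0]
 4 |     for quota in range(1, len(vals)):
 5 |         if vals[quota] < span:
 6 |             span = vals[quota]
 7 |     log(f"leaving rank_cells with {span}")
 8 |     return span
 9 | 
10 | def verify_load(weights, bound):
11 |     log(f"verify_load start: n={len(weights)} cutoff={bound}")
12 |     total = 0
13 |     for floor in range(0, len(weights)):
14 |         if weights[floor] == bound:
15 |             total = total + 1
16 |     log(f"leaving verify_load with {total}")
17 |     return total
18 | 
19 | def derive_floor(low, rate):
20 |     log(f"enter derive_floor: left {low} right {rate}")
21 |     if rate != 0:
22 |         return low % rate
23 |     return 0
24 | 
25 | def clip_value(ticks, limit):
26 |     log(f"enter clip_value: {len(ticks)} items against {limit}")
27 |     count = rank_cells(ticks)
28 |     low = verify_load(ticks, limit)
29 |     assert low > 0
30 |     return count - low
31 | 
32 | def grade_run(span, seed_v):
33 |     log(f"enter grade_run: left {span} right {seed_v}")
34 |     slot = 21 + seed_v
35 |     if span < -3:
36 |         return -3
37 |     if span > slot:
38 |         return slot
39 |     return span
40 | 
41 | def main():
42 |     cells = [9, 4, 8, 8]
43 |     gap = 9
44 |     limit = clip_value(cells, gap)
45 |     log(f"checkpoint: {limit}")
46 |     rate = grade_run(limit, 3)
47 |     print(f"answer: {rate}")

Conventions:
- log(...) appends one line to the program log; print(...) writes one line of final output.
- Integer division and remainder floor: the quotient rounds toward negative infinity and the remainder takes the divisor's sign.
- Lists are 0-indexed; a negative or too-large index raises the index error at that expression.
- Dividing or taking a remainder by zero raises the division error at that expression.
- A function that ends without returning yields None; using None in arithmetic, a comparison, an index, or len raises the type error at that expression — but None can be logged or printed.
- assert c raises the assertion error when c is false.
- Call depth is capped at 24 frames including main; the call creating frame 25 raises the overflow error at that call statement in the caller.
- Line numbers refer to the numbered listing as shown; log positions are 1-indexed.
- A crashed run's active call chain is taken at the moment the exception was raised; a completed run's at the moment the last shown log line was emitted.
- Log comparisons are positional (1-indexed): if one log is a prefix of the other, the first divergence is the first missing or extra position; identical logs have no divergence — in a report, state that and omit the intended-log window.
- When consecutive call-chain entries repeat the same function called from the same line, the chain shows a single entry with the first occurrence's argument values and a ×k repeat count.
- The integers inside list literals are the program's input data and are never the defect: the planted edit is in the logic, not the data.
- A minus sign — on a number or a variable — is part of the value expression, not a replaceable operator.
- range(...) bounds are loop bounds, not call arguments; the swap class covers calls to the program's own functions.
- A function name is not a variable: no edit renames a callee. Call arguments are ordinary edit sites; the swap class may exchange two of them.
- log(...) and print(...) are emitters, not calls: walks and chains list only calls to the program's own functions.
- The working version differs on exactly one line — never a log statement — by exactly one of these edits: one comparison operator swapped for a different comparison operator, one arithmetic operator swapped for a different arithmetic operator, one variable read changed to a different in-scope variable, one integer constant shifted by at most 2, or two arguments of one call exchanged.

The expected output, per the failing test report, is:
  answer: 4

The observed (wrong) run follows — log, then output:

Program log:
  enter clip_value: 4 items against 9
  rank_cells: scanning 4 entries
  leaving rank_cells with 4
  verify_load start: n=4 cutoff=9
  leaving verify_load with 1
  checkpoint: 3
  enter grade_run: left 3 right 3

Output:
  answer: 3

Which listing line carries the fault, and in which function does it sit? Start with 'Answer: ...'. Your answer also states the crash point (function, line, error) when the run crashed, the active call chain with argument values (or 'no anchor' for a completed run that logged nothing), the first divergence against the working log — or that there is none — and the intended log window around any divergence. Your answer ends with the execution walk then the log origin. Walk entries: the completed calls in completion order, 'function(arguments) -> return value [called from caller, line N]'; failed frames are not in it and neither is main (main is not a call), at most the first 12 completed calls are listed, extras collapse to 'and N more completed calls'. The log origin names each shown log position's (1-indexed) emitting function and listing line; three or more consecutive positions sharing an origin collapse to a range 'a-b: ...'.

Answer: the defect is in clip_value at line 30.
Key fact: The log first diverges at position 6: the faulty run prints 'checkpoint: 3' where the working version prints 'checkpoint: 4'.
Call chain: main -> grade_run(3, 3) (called at line 46).
First divergence: position 6 — shown 'checkpoint: 3', intended 'checkpoint: 4'.
Intended log window:
  4: verify_load start: n=4 cutoff=9
  5: leaving verify_load with 1
  6: checkpoint: 4
  7: enter grade_run: left 4 right 3
Execution walk:
  rank_cells([9, 4, 8, 8]) -> 4  [called from clip_value, line 27]
  verify_load([9, 4, 8, 8], 9) -> 1  [called from clip_value, line 28]
  clip_value([9, 4, 8, 8], 9) -> 3  [called from main, line 44]
  grade_run(3, 3) -> 3  [called from main, line 46]
Origin of each log line:
  1: logged in clip_value at line 26
  2: logged in rank_cells at line 2
  3: logged in rank_cells at line 7
  4: logged in verify_load at line 11
  5: logged in verify_load at line 16
  6: logged in main at line 45
  7: logged in grade_run at line 33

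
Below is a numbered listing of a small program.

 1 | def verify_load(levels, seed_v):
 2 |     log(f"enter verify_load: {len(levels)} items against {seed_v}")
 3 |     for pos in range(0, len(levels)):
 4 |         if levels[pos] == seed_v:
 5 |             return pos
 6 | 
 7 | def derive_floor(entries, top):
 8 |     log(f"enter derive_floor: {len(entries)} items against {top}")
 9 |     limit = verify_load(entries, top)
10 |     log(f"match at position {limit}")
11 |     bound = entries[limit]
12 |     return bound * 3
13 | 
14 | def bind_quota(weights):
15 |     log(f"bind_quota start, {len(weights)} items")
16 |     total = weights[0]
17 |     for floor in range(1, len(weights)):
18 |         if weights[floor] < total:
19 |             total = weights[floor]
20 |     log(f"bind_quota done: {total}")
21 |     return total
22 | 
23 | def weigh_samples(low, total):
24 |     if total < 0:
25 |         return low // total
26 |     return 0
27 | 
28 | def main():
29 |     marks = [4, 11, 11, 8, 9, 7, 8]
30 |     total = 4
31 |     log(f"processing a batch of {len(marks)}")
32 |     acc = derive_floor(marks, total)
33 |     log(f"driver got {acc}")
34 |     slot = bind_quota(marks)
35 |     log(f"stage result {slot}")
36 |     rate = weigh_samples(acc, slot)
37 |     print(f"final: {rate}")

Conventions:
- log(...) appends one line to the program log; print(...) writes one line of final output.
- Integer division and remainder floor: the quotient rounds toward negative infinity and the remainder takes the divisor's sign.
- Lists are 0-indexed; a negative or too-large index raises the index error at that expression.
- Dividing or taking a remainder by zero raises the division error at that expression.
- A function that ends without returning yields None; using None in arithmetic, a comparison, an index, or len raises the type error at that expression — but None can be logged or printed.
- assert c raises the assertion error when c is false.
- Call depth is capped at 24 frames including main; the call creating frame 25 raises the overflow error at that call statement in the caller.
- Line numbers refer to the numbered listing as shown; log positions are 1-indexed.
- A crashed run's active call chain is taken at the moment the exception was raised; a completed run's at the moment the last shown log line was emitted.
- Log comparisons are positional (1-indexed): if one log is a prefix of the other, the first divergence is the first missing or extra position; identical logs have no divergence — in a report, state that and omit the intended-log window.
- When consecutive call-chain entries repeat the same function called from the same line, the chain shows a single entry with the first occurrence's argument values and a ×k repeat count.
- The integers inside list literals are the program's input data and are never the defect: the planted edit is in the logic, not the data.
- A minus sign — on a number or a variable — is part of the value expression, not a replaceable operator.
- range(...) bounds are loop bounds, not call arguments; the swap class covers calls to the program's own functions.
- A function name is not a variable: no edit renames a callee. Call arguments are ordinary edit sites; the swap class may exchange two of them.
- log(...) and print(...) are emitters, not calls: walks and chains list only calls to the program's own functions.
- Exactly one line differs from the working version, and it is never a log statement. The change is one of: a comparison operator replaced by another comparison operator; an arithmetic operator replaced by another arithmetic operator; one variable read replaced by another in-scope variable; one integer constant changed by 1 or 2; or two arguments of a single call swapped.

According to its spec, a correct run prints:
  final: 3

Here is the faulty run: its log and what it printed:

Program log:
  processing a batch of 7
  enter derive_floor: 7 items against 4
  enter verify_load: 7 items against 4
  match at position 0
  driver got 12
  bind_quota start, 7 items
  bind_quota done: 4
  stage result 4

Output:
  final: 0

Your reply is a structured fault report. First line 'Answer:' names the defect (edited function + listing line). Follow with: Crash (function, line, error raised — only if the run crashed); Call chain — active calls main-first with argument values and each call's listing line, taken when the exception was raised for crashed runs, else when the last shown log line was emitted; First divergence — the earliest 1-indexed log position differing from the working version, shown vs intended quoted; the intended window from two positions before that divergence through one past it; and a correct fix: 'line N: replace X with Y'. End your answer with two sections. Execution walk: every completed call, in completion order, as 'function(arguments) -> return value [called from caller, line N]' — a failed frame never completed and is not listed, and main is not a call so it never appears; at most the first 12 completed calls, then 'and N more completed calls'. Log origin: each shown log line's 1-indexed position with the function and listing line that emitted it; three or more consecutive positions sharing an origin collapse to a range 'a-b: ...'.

Answer: the defect is in weigh_samples at line 24.
Core observation: Nothing in the log betrays the bug — only the output does.
Call chain: main.
First divergence: none — the logs agree in full.
Execution walk:
  verify_load([4, 11, 11, 8, 9, 7, 8], 4) -> 0  [called from derive_floor, line 9]
  derive_floor([4, 11, 11, 8, 9, 7, 8], 4) -> 12  [called from main, line 32]
  bind_quota([4, 11, 11, 8, 9, 7, 8]) -> 4  [called from main, line 34]
  weigh_samples(12, 4) -> 0  [called from main, line 36]
Log origin:
  1: logged in main at line 31
  2: logged in derive_floor at line 8
  3: logged in verify_load at line 2
  4: logged in derive_floor at line 10
  5: logged in main at line 33
  6: logged in bind_quota at line 15
  7: logged in bind_quota at line 20
  8: logged in main at line 35
A correct fix: line 24: replace `<` with `!=`.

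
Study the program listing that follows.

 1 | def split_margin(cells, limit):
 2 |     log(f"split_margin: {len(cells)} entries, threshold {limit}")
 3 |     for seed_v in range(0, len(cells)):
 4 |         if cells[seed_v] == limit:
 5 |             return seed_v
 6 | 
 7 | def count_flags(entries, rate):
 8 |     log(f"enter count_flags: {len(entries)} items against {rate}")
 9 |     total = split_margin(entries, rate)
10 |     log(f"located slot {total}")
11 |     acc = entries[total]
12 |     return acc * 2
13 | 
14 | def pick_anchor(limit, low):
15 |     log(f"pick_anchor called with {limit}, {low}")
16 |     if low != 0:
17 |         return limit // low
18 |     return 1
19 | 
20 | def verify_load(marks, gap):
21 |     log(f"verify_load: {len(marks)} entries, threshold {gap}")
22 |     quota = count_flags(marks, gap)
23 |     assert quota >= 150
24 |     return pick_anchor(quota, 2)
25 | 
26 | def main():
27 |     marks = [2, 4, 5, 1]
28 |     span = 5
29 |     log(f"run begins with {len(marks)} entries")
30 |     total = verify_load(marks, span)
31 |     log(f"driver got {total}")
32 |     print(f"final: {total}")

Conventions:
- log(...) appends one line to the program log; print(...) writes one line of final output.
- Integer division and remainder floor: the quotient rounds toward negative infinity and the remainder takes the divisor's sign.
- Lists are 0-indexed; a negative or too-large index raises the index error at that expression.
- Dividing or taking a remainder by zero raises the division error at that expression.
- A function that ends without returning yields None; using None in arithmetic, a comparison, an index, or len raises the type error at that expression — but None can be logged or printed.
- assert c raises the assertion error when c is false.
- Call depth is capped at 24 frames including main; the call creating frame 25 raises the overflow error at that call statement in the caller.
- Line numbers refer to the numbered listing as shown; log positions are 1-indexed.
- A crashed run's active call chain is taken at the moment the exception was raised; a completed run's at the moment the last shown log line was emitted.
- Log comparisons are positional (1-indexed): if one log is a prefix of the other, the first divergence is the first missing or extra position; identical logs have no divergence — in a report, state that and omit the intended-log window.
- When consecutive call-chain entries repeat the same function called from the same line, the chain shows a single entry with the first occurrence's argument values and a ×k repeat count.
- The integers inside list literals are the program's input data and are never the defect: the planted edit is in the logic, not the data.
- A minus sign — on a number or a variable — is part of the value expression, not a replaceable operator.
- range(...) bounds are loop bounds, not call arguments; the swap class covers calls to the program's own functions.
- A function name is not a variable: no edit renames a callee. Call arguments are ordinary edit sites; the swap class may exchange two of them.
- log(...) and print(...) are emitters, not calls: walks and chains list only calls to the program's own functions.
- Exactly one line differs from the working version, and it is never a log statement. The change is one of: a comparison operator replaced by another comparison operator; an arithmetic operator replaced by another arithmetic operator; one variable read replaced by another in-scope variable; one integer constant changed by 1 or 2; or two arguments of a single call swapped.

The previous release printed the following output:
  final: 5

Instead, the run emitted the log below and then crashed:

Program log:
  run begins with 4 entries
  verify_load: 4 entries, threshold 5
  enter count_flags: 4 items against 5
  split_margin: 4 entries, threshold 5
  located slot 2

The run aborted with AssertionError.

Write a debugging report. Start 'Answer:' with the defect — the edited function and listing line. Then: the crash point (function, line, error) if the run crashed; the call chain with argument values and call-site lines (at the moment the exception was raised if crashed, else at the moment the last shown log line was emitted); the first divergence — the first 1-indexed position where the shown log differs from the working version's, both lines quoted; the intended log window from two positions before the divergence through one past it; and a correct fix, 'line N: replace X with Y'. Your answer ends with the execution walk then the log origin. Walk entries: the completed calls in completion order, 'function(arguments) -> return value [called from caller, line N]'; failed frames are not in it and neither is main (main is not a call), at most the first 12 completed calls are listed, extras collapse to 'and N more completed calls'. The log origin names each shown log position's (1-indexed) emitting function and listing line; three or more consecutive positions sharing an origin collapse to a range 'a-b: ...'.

Answer: the defect is in verify_load at line 23.
Key observation: The log ends early — 5 lines, where the working version next logs 'pick_anchor called with 10, 2'.
Crash: verify_load, line 23, AssertionError.
Call chain: main -> verify_load([2, 4, 5, 1], 5) (called at line 30).
First divergence: position 6 — the faulty run's log ends after 5 lines; the working version continues with 'pick_anchor called with 10, 2'.
Intended log window:
  4: split_margin: 4 entries, threshold 5
  5: located slot 2
  6: pick_anchor called with 10, 2
  7: driver got 5
Execution walk:
  split_margin([2, 4, 5, 1], 5) -> 2  [called from count_flags, line 9]
  count_flags([2, 4, 5, 1], 5) -> 10  [called from verify_load, line 22]
Log origin:
  1: logged in main at line 29
  2: logged in verify_load at line 21
  3: logged in count_flags at line 8
  4: logged in split_margin at line 2
  5: logged in count_flags at line 10
A correct fix: line 23: replace `>=` with `<=`.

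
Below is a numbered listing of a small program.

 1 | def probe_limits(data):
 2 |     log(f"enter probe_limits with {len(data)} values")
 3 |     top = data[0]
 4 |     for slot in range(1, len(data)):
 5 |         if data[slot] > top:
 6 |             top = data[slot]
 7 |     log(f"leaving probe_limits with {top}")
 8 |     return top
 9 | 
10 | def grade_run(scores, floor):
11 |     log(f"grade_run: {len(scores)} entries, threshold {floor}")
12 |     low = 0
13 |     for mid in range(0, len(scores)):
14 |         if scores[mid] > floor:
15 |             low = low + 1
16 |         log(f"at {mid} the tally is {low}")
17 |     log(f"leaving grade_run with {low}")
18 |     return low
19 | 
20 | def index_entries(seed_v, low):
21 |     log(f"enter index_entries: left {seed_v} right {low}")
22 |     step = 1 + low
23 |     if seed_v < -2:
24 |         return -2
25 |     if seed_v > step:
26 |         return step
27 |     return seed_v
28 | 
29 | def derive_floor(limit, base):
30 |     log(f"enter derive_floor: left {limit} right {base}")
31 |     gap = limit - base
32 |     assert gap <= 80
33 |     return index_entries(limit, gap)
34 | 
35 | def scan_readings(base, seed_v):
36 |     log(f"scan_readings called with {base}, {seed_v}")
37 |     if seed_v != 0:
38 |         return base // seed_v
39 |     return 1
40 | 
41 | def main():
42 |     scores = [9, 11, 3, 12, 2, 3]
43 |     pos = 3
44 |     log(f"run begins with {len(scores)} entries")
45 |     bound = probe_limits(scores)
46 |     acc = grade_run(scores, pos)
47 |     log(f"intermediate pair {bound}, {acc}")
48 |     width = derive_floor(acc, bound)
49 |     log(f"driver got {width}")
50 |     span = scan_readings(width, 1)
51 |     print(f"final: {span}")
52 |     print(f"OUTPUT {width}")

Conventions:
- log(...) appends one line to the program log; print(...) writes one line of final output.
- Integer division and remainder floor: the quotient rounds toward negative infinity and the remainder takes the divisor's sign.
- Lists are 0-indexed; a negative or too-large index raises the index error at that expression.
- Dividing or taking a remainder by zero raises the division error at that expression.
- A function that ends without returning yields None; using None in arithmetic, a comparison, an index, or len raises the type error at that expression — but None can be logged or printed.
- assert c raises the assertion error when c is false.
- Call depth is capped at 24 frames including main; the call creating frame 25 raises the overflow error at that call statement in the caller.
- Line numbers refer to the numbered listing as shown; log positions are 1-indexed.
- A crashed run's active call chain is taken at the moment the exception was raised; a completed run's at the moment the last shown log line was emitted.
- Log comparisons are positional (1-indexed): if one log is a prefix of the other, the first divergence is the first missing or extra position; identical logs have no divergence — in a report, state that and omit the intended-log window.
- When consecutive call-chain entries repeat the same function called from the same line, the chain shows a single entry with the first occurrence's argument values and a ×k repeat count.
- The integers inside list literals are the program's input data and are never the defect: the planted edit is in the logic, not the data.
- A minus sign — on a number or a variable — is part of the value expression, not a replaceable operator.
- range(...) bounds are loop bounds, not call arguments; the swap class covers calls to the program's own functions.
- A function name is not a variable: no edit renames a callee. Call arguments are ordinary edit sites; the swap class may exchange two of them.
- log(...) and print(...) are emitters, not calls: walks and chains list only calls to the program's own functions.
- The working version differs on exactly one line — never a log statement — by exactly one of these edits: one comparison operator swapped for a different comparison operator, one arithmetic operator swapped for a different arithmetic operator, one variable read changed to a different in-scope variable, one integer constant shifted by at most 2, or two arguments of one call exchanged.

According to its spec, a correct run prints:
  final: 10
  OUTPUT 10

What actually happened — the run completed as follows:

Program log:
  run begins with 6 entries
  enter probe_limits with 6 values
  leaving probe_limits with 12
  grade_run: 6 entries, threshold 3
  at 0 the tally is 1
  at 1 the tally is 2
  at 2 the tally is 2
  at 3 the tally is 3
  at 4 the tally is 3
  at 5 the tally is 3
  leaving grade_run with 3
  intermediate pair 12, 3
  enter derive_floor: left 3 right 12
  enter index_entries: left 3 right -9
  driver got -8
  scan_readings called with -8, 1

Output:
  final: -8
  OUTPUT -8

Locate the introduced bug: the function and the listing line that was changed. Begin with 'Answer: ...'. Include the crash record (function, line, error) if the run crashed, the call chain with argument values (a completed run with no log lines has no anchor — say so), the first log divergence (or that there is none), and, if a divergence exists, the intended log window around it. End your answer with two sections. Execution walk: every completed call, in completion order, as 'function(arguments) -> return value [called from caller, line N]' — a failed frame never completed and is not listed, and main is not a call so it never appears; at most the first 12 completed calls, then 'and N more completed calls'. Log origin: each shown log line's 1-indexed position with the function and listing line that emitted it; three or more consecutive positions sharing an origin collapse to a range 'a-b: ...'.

Answer: the defect is in main at line 48.
The tell: The earliest visible damage is log position 13 — 'enter derive_floor: left 3 right 12' rather than the intended 'enter derive_floor: left 12 right 3'.
Call chain: main -> scan_readings(-8, 1) (called at line 50).
First divergence: position 13 — the shown line 'enter derive_floor: left 3 right 12' should read 'enter derive_floor: left 12 right 3'.
Intended log window:
  11: leaving grade_run with 3
  12: intermediate pair 12, 3
  13: enter derive_floor: left 12 right 3
  14: enter index_entries: left 12 right 9
Execution walk:
  probe_limits([9, 11, 3, 12, 2, 3]) -> 12  [called from main, line 45]
  grade_run([9, 11, 3, 12, 2, 3], 3) -> 3  [called from main, line 46]
  index_entries(3, -9) -> -8  [called from derive_floor, line 33]
  derive_floor(3, 12) -> -8  [called from main, line 48]
  scan_readings(-8, 1) -> -8  [called from main, line 50]
Log line origins:
  1: logged in main at line 44
  2: logged in probe_limits at line 2
  3: logged in probe_limits at line 7
  4: logged in grade_run at line 11
  5-10: logged in grade_run at line 16
  11: logged in grade_run at line 17
  12: logged in main at line 47
  13: logged in derive_floor at line 30
  14: logged in index_entries at line 21
  15: logged in main at line 49
  16: logged in scan_readings at line 36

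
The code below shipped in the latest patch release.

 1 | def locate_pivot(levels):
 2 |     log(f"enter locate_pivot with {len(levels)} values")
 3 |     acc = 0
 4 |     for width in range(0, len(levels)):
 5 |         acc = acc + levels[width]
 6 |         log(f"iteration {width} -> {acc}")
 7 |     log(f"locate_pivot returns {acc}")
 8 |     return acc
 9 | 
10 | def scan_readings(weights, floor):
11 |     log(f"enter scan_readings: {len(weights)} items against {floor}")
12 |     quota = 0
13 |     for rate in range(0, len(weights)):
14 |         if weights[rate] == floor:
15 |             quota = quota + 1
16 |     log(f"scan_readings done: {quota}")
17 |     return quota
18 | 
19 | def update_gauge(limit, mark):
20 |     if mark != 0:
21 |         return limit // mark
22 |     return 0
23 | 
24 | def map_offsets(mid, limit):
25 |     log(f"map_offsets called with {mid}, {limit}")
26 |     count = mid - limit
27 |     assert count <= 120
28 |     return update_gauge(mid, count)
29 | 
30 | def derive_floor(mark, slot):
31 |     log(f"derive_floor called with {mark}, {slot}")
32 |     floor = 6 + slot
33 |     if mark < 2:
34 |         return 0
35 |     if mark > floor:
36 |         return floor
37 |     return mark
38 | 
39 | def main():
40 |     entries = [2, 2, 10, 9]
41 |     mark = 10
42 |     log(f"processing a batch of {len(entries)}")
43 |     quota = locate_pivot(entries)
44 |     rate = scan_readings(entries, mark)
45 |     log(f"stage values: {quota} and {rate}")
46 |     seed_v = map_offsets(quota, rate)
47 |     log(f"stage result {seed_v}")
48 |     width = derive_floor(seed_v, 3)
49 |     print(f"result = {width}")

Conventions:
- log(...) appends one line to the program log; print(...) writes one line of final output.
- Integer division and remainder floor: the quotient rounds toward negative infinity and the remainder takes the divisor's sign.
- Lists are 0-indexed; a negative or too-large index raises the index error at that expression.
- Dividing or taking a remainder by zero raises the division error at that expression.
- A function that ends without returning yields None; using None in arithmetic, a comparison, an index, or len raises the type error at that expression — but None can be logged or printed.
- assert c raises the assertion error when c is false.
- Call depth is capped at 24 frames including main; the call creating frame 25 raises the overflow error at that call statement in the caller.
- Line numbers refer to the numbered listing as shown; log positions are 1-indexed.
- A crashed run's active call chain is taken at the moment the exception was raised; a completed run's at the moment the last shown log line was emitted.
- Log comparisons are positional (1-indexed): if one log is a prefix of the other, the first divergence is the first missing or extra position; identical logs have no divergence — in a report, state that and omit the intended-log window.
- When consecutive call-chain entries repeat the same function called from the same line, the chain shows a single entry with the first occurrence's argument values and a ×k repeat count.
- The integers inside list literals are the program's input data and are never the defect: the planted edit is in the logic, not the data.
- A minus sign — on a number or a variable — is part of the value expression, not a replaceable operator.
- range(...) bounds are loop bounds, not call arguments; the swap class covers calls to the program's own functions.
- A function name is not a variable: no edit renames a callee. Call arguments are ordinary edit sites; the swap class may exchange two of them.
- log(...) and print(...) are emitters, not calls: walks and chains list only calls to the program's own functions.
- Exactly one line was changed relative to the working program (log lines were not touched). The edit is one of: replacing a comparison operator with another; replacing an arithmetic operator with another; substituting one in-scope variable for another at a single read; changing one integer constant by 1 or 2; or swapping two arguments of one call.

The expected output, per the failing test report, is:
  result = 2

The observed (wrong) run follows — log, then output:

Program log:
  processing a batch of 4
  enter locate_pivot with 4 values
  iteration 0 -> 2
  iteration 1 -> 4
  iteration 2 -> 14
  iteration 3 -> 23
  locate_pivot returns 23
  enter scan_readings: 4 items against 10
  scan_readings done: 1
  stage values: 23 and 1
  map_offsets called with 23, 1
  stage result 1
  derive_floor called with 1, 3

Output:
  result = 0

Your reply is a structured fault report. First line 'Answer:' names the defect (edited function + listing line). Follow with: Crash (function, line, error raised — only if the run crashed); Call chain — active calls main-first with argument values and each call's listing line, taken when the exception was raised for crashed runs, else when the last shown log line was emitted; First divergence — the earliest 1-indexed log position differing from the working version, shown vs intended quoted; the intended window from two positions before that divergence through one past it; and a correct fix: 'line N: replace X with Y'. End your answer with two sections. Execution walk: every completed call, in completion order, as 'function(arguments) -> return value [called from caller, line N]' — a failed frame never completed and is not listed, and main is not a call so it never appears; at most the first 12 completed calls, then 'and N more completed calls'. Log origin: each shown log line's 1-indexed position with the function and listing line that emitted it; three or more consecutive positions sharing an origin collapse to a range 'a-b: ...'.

Answer: the defect is in derive_floor at line 34.
Key fact: Log streams are identical — the defect surfaces only in the printed output.
Call chain: main -> derive_floor(1, 3) (called at line 48).
First divergence: there is none — every log position agrees.
Execution walk:
  locate_pivot([2, 2, 10, 9]) -> 23  [called from main, line 43]
  scan_readings([2, 2, 10, 9], 10) -> 1  [called from main, line 44]
  update_gauge(23, 22) -> 1  [called from map_offsets, line 28]
  map_offsets(23, 1) -> 1  [called from main, line 46]
  derive_floor(1, 3) -> 0  [called from main, line 48]
Log line origins:
  1: logged in main at line 42
  2: logged in locate_pivot at line 2
  3-6: logged in locate_pivot at line 6
  7: logged in locate_pivot at line 7
  8: logged in scan_readings at line 11
  9: logged in scan_readings at line 16
  10: logged in main at line 45
  11: logged in map_offsets at line 25
  12: logged in main at line 47
  13: logged in derive_floor at line 31
A correct fix: line 34: replace `0` with `2`.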